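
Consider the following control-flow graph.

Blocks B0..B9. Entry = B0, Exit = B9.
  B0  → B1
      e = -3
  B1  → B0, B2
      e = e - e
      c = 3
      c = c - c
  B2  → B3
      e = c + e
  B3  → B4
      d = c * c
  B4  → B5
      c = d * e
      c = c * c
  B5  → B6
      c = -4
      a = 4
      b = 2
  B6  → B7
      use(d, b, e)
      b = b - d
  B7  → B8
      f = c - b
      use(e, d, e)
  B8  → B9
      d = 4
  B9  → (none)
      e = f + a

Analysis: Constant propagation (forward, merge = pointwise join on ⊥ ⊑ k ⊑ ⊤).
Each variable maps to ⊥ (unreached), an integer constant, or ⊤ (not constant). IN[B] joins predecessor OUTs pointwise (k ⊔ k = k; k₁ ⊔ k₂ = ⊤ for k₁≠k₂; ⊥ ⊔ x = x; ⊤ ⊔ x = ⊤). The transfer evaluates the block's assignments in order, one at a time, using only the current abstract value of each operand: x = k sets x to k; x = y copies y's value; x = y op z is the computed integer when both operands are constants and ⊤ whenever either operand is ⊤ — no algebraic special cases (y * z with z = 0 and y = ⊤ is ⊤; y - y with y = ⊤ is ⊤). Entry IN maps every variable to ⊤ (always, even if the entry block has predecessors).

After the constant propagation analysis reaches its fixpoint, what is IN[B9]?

Fixpoint table:
  B0:  IN=(all ⊤)  OUT={e:-3; rest ⊤}
  B1:  IN={e:-3; rest ⊤}  OUT={c:0, e:0; rest ⊤}
  B2:  IN={c:0, e:0; rest ⊤}  OUT={c:0, e:0; rest ⊤}
  B3:  IN={c:0, e:0; rest ⊤}  OUT={c:0, d:0, e:0; rest ⊤}
  B4:  IN={c:0, d:0, e:0; rest ⊤}  OUT={c:0, d:0, e:0; rest ⊤}
  B5:  IN={c:0, d:0, e:0; rest ⊤}  OUT={a:4, b:2, c:-4, d:0, e:0; rest ⊤}
  B6:  IN={a:4, b:2, c:-4, d:0, e:0; rest ⊤}  OUT={a:4, b:2, c:-4, d:0, e:0; rest ⊤}
  B7:  IN={a:4, b:2, c:-4, d:0, e:0; rest ⊤}  OUT={a:4, b:2, c:-4, d:0, e:0, f:-6; rest ⊤}
  B8:  IN={a:4, b:2, c:-4, d:0, e:0, f:-6; rest ⊤}  OUT={a:4, b:2, c:-4, d:4, e:0, f:-6; rest ⊤}
  B9:  IN={a:4, b:2, c:-4, d:4, e:0, f:-6; rest ⊤}  OUT={a:4, b:2, c:-4, d:4, e:-2, f:-6; rest ⊤}

Merge at B9: IN[B9] = OUT[B8] = {a: 4, b: 2, c: -4, d: 4, e: 0, f: -6}

Answer: {a: 4, b: 2, c: -4, d: 4, e: 0, f: -6}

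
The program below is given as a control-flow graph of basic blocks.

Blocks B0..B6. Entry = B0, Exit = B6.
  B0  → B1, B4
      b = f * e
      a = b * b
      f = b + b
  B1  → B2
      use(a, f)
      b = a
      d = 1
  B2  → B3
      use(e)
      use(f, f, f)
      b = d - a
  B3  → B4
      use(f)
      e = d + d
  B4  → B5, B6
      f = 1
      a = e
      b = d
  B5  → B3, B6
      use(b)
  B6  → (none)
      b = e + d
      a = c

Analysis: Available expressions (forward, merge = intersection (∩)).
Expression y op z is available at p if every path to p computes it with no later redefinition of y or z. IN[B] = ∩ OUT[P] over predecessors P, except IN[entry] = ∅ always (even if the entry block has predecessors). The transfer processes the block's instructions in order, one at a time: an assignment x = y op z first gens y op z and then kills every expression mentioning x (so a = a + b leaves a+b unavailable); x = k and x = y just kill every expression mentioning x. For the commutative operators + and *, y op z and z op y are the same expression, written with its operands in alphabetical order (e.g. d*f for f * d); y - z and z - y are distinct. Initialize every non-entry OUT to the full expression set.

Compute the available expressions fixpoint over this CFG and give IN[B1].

Fixpoint table:
  B0: | IN={} | OUT={b*b, b+b}
  B1: | IN={b*b, b+b} | OUT={}
  B2: | IN={} | OUT={d-a}
  B3: | IN={} | OUT={d+d}
  B4: | IN={} | OUT={}
  B5: | IN={} | OUT={}
  B6: | IN={} | OUT={d+e}

Merge at B1: IN[B1] = OUT[B0] = {b*b, b+b}

Answer: {b*b, b+b}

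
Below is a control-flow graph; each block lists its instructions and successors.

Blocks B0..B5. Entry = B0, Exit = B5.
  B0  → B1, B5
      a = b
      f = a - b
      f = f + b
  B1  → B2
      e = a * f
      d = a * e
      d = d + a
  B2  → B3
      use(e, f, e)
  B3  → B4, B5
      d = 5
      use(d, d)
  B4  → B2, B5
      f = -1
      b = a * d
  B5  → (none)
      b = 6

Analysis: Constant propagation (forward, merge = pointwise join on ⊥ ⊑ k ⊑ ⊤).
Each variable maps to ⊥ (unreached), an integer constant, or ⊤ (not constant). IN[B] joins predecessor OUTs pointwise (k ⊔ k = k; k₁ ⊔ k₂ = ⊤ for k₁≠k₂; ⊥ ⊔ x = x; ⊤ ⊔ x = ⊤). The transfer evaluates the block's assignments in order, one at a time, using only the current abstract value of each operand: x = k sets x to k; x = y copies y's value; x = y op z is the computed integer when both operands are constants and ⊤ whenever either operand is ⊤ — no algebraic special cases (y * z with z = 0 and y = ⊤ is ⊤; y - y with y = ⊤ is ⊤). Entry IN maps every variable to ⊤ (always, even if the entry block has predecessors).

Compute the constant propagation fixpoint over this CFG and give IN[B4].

Answer: {a: ⊤, b: ⊤, c: ⊤, d: 5, e: ⊤, f: ⊤}

Derivation:
Converged values:
  B0:  IN=(all ⊤)  OUT=(all ⊤)
  B1:  IN=(all ⊤)  OUT=(all ⊤)
  B2:  IN=(all ⊤)  OUT=(all ⊤)
  B3:  IN=(all ⊤)  OUT={d:5; rest ⊤}
  B4:  IN={d:5; rest ⊤}  OUT={d:5, f:-1; rest ⊤}
  B5:  IN=(all ⊤)  OUT={b:6; rest ⊤}

Merge at B4: IN[B4] = OUT[B3] = {a: ⊤, b: ⊤, c: ⊤, d: 5, e: ⊤, f: ⊤}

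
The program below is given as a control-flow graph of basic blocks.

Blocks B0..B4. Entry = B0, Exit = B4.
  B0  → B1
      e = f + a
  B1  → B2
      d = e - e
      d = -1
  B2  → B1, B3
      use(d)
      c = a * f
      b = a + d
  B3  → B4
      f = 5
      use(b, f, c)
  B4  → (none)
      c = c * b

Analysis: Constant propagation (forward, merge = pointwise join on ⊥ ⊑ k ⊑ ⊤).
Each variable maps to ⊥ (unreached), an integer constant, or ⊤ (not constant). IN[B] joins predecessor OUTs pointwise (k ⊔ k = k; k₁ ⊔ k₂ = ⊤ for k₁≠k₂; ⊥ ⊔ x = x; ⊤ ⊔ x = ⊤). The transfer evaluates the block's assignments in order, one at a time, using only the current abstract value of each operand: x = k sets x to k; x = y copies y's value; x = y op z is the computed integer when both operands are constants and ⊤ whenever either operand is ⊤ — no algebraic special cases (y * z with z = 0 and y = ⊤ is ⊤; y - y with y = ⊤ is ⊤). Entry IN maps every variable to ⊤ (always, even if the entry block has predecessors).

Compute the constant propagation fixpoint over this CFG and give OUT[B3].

Answer: {a: ⊤, b: ⊤, c: ⊤, d: -1, e: ⊤, f: 5}

Trace:
Per-block solution:
  B0: | IN=(all ⊤) | OUT=(all ⊤)
  B1: | IN=(all ⊤) | OUT={d:-1; rest ⊤}
  B2: | IN={d:-1; rest ⊤} | OUT={d:-1; rest ⊤}
  B3: | IN={d:-1; rest ⊤} | OUT={d:-1, f:5; rest ⊤}
  B4: | IN={d:-1, f:5; rest ⊤} | OUT={d:-1, f:5; rest ⊤}

Merge at B3: IN[B3] = OUT[B2] = {a: ⊤, b: ⊤, c: ⊤, d: -1, e: ⊤, f: ⊤}
Applying B3's transfer function to that IN value gives OUT[B3] (row B3 above).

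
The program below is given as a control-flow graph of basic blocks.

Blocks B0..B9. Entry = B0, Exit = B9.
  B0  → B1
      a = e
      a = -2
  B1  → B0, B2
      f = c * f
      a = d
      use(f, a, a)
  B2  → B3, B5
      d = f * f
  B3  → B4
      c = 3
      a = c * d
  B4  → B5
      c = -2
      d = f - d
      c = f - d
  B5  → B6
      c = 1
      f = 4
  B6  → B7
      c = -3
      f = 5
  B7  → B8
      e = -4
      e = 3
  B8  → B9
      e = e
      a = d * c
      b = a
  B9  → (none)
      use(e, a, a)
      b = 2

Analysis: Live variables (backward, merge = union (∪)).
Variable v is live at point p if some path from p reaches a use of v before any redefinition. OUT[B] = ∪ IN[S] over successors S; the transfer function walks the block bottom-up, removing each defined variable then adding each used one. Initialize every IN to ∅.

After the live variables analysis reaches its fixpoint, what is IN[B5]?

Fixpoint table:
  B0: | IN={c, d, e, f} | OUT={c, d, e, f}
  B1: | IN={c, d, e, f} | OUT={c, d, e, f}
  B2: | IN={f} | OUT={d, f}
  B3: | IN={d, f} | OUT={d, f}
  B4: | IN={d, f} | OUT={d}
  B5: | IN={d} | OUT={d}
  B6: | IN={d} | OUT={c, d}
  B7: | IN={c, d} | OUT={c, d, e}
  B8: | IN={c, d, e} | OUT={a, e}
  B9: | IN={a, e} | OUT={}

Merge at B5: OUT[B5] = IN[B6] = {d}
Applying B5's transfer function to that OUT value gives IN[B5] (row B5 above).

Answer: {d}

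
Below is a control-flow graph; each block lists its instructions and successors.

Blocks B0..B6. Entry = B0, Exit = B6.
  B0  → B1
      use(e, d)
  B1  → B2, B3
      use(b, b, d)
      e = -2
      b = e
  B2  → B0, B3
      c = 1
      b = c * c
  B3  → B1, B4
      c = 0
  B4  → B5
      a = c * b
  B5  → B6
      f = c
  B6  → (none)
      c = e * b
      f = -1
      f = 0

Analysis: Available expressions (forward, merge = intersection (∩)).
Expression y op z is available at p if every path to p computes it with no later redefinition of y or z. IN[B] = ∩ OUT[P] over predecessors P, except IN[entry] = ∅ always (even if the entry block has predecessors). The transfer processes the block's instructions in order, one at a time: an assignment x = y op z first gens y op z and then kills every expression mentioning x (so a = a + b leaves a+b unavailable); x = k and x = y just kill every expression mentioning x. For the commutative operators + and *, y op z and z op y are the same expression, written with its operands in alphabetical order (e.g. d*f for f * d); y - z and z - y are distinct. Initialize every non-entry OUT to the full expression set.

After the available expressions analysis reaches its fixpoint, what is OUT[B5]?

Answer: {b*c}

Working:
Per-block solution:
  B0:   IN={}   OUT={}
  B1:   IN={}   OUT={}
  B2:   IN={}   OUT={c*c}
  B3:   IN={}   OUT={}
  B4:   IN={}   OUT={b*c}
  B5:   IN={b*c}   OUT={b*c}
  B6:   IN={b*c}   OUT={b*e}

Merge at B5: IN[B5] = OUT[B4] = {b*c}
Applying B5's transfer function to that IN value gives OUT[B5] (row B5 above).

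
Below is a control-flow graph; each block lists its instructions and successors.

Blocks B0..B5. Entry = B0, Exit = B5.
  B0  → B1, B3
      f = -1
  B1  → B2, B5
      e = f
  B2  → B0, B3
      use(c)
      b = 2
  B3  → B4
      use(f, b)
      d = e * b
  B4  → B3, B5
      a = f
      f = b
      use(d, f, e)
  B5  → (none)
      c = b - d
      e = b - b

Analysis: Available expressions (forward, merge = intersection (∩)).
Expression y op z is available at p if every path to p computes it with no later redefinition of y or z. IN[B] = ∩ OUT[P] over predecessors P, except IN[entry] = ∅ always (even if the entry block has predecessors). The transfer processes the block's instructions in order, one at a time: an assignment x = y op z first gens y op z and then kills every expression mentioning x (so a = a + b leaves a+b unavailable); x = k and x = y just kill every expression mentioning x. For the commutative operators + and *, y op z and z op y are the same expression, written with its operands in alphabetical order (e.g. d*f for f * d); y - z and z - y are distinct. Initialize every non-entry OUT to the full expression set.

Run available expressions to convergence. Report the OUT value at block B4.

Converged values:
  B0:   IN={}   OUT={}
  B1:   IN={}   OUT={}
  B2:   IN={}   OUT={}
  B3:   IN={}   OUT={b*e}
  B4:   IN={b*e}   OUT={b*e}
  B5:   IN={}   OUT={b-b, b-d}

Merge at B4: IN[B4] = OUT[B3] = {b*e}
Applying B4's transfer function to that IN value gives OUT[B4] (row B4 above).

Answer: {b*e}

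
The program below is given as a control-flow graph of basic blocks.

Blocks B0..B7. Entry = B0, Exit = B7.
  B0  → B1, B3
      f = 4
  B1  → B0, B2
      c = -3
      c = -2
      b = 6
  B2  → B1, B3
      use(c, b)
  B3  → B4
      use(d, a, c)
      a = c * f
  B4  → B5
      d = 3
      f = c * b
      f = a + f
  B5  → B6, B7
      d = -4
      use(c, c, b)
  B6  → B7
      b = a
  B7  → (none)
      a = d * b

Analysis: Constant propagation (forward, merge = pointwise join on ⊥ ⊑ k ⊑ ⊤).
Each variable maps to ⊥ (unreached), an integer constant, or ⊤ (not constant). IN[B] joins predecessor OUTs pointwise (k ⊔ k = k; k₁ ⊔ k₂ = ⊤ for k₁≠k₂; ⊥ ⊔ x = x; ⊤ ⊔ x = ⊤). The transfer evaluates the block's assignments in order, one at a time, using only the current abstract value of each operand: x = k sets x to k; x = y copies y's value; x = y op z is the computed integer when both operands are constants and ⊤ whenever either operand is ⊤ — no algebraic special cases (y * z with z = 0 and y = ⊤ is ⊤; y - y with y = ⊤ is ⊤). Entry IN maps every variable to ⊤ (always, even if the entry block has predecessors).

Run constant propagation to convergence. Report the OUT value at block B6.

Answer: {a: ⊤, b: ⊤, c: ⊤, d: -4, e: ⊤, f: ⊤}

Derivation:
Fixpoint table:
  B0:  IN=(all ⊤)  OUT={f:4; rest ⊤}
  B1:  IN={f:4; rest ⊤}  OUT={b:6, c:-2, f:4; rest ⊤}
  B2:  IN={b:6, c:-2, f:4; rest ⊤}  OUT={b:6, c:-2, f:4; rest ⊤}
  B3:  IN={f:4; rest ⊤}  OUT={f:4; rest ⊤}
  B4:  IN={f:4; rest ⊤}  OUT={d:3; rest ⊤}
  B5:  IN={d:3; rest ⊤}  OUT={d:-4; rest ⊤}
  B6:  IN={d:-4; rest ⊤}  OUT={d:-4; rest ⊤}
  B7:  IN={d:-4; rest ⊤}  OUT={d:-4; rest ⊤}

Merge at B6: IN[B6] = OUT[B5] = {a: ⊤, b: ⊤, c: ⊤, d: -4, e: ⊤, f: ⊤}
Applying B6's transfer function to that IN value gives OUT[B6] (row B6 above).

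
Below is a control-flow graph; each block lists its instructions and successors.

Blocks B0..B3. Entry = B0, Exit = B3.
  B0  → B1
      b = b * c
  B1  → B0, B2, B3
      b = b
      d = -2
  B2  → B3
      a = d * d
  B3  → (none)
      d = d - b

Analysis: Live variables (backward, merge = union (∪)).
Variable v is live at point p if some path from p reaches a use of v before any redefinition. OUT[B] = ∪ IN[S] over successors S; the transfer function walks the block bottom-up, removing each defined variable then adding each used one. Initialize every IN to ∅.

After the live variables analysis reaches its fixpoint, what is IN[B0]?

Answer: {b, c}

Trace:
Per-block solution:
  B0:   IN={b, c}   OUT={b, c}
  B1:   IN={b, c}   OUT={b, c, d}
  B2:   IN={b, d}   OUT={b, d}
  B3:   IN={b, d}   OUT={}

Merge at B0: OUT[B0] = IN[B1] = {b, c}
Applying B0's transfer function to that OUT value gives IN[B0] (row B0 above).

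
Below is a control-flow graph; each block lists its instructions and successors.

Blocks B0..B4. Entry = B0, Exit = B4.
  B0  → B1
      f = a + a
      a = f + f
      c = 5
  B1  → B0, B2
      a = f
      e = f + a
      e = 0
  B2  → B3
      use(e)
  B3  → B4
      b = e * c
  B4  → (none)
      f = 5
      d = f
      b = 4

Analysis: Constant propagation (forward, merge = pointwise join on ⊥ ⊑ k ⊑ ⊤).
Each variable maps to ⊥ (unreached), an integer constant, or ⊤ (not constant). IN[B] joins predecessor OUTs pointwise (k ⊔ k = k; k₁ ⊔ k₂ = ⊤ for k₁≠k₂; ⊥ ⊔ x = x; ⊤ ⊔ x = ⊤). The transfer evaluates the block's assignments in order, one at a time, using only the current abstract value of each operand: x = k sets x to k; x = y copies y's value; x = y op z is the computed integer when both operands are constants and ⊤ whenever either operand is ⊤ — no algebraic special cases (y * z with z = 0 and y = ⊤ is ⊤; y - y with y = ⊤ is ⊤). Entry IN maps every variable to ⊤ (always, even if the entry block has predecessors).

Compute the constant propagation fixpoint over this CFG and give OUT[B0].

Answer: {a: ⊤, b: ⊤, c: 5, d: ⊤, e: ⊤, f: ⊤}

Trace:
Per-block solution:
  B0:   IN=(all ⊤)   OUT={c:5; rest ⊤}
  B1:   IN={c:5; rest ⊤}   OUT={c:5, e:0; rest ⊤}
  B2:   IN={c:5, e:0; rest ⊤}   OUT={c:5, e:0; rest ⊤}
  B3:   IN={c:5, e:0; rest ⊤}   OUT={b:0, c:5, e:0; rest ⊤}
  B4:   IN={b:0, c:5, e:0; rest ⊤}   OUT={b:4, c:5, d:5, e:0, f:5; rest ⊤}

Merge at B0 (entry node, so the boundary value (all ⊤) is joined with the incoming edge(s)): IN[B0] = (all ⊤) ⊔ OUT[B1] = {a: ⊤, b: ⊤, c: ⊤, d: ⊤, e: ⊤, f: ⊤}
Applying B0's transfer function to that IN value gives OUT[B0] (row B0 above).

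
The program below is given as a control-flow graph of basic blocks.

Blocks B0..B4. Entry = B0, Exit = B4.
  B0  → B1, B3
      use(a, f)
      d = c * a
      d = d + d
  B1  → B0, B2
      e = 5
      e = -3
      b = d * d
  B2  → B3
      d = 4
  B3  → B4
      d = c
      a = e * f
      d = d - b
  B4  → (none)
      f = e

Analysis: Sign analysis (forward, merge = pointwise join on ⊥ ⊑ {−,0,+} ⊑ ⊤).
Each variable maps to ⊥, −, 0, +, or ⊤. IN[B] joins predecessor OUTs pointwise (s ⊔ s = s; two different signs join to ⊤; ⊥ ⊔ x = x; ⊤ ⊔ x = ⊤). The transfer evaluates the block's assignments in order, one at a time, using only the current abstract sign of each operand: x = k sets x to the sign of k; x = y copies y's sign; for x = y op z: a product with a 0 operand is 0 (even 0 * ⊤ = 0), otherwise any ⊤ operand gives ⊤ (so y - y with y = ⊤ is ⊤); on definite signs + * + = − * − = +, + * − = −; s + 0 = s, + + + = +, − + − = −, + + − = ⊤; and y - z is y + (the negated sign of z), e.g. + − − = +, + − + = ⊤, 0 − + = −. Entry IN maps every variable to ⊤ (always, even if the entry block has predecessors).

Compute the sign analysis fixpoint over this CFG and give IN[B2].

Converged values:
  B0:  IN=(all ⊤)  OUT=(all ⊤)
  B1:  IN=(all ⊤)  OUT={e:-; rest ⊤}
  B2:  IN={e:-; rest ⊤}  OUT={d:+, e:-; rest ⊤}
  B3:  IN=(all ⊤)  OUT=(all ⊤)
  B4:  IN=(all ⊤)  OUT=(all ⊤)

Merge at B2: IN[B2] = OUT[B1] = {a: ⊤, b: ⊤, c: ⊤, d: ⊤, e: -, f: ⊤}

Answer: {a: ⊤, b: ⊤, c: ⊤, d: ⊤, e: -, f: ⊤}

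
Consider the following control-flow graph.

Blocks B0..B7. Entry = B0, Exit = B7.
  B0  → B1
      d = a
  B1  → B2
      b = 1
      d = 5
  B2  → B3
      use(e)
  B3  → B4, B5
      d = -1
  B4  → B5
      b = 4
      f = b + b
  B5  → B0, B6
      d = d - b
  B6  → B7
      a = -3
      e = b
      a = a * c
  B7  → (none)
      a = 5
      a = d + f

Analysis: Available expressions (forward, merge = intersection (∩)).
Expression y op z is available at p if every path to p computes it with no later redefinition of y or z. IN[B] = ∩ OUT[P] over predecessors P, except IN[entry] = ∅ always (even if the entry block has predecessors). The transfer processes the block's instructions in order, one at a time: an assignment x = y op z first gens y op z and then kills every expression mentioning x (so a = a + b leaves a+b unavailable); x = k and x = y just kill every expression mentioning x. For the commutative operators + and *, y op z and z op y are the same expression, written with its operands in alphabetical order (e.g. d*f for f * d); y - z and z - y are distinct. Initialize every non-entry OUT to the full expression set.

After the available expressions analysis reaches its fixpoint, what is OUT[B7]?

Answer: {d+f}

Working:
Converged values:
  B0: | IN={} | OUT={}
  B1: | IN={} | OUT={}
  B2: | IN={} | OUT={}
  B3: | IN={} | OUT={}
  B4: | IN={} | OUT={b+b}
  B5: | IN={} | OUT={}
  B6: | IN={} | OUT={}
  B7: | IN={} | OUT={d+f}

Merge at B7: IN[B7] = OUT[B6] = {}
Applying B7's transfer function to that IN value gives OUT[B7] (row B7 above).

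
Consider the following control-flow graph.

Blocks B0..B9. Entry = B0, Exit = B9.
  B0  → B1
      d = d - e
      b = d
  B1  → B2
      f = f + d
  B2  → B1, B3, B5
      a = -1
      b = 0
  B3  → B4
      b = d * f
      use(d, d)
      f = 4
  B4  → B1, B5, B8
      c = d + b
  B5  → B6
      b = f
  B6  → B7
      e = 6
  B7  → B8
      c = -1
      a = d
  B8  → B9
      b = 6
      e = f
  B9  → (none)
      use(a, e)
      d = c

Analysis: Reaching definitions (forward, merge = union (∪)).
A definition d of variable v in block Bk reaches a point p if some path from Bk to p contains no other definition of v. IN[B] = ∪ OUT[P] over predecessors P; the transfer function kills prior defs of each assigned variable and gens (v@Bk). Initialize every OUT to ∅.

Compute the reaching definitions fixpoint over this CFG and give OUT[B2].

Answer: {a@B2, b@B2, c@B4, d@B0, f@B1}

Derivation:
Fixpoint table:
  B0:   IN={}   OUT={b@B0, d@B0}
  B1:   IN={a@B2, b@B0, b@B2, b@B3, c@B4, d@B0, f@B1, f@B3}   OUT={a@B2, b@B0, b@B2, b@B3, c@B4, d@B0, f@B1}
  B2:   IN={a@B2, b@B0, b@B2, b@B3, c@B4, d@B0, f@B1}   OUT={a@B2, b@B2, c@B4, d@B0, f@B1}
  B3:   IN={a@B2, b@B2, c@B4, d@B0, f@B1}   OUT={a@B2, b@B3, c@B4, d@B0, f@B3}
  B4:   IN={a@B2, b@B3, c@B4, d@B0, f@B3}   OUT={a@B2, b@B3, c@B4, d@B0, f@B3}
  B5:   IN={a@B2, b@B2, b@B3, c@B4, d@B0, f@B1, f@B3}   OUT={a@B2, b@B5, c@B4, d@B0, f@B1, f@B3}
  B6:   IN={a@B2, b@B5, c@B4, d@B0, f@B1, f@B3}   OUT={a@B2, b@B5, c@B4, d@B0, e@B6, f@B1, f@B3}
  B7:   IN={a@B2, b@B5, c@B4, d@B0, e@B6, f@B1, f@B3}   OUT={a@B7, b@B5, c@B7, d@B0, e@B6, f@B1, f@B3}
  B8:   IN={a@B2, a@B7, b@B3, b@B5, c@B4, c@B7, d@B0, e@B6, f@B1, f@B3}   OUT={a@B2, a@B7, b@B8, c@B4, c@B7, d@B0, e@B8, f@B1, f@B3}
  B9:   IN={a@B2, a@B7, b@B8, c@B4, c@B7, d@B0, e@B8, f@B1, f@B3}   OUT={a@B2, a@B7, b@B8, c@B4, c@B7, d@B9, e@B8, f@B1, f@B3}

Merge at B2: IN[B2] = OUT[B1] = {a@B2, b@B0, b@B2, b@B3, c@B4, d@B0, f@B1}
Applying B2's transfer function to that IN value gives OUT[B2] (row B2 above).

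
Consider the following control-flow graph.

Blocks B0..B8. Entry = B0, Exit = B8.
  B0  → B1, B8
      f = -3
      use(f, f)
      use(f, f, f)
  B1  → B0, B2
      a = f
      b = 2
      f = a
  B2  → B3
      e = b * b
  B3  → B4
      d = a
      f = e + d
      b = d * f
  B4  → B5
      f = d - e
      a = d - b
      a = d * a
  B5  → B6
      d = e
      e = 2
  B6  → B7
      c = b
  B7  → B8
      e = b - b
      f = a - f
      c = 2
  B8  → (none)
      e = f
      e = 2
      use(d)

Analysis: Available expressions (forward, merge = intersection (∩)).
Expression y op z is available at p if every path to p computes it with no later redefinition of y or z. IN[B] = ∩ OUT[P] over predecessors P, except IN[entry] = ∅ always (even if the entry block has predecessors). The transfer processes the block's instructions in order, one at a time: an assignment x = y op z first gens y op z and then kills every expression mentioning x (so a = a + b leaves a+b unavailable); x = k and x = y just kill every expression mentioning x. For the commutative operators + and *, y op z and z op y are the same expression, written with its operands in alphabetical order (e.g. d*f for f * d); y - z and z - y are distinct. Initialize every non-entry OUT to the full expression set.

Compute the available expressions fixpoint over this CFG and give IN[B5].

Fixpoint table:
  B0:  IN={}  OUT={}
  B1:  IN={}  OUT={}
  B2:  IN={}  OUT={b*b}
  B3:  IN={b*b}  OUT={d*f, d+e}
  B4:  IN={d*f, d+e}  OUT={d+e, d-b, d-e}
  B5:  IN={d+e, d-b, d-e}  OUT={}
  B6:  IN={}  OUT={}
  B7:  IN={}  OUT={b-b}
  B8:  IN={}  OUT={}

Merge at B5: IN[B5] = OUT[B4] = {d+e, d-b, d-e}

Answer: {d+e, d-b, d-e}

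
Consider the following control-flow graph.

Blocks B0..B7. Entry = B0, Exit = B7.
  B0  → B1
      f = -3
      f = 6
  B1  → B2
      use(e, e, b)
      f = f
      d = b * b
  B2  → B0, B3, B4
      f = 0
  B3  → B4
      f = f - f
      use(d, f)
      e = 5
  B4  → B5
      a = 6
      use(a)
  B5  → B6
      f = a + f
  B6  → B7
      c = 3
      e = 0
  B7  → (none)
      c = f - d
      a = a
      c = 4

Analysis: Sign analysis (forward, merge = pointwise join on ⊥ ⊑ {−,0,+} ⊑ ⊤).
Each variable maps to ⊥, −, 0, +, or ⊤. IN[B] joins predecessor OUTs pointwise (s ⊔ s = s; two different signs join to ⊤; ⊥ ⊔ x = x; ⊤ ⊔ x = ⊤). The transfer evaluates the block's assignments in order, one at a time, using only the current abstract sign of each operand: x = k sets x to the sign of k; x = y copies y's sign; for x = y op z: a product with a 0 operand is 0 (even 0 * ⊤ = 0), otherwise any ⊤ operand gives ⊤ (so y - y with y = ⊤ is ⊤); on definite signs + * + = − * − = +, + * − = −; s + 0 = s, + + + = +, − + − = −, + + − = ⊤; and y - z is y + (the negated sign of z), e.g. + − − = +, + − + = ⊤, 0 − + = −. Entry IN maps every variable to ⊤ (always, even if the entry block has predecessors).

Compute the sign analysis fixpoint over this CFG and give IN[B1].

Fixpoint table:
  B0: | IN=(all ⊤) | OUT={f:+; rest ⊤}
  B1: | IN={f:+; rest ⊤} | OUT={f:+; rest ⊤}
  B2: | IN={f:+; rest ⊤} | OUT={f:0; rest ⊤}
  B3: | IN={f:0; rest ⊤} | OUT={e:+, f:0; rest ⊤}
  B4: | IN={f:0; rest ⊤} | OUT={a:+, f:0; rest ⊤}
  B5: | IN={a:+, f:0; rest ⊤} | OUT={a:+, f:+; rest ⊤}
  B6: | IN={a:+, f:+; rest ⊤} | OUT={a:+, c:+, e:0, f:+; rest ⊤}
  B7: | IN={a:+, c:+, e:0, f:+; rest ⊤} | OUT={a:+, c:+, e:0, f:+; rest ⊤}

Merge at B1: IN[B1] = OUT[B0] = {a: ⊤, b: ⊤, c: ⊤, d: ⊤, e: ⊤, f: +}

Answer: {a: ⊤, b: ⊤, c: ⊤, d: ⊤, e: ⊤, f: +}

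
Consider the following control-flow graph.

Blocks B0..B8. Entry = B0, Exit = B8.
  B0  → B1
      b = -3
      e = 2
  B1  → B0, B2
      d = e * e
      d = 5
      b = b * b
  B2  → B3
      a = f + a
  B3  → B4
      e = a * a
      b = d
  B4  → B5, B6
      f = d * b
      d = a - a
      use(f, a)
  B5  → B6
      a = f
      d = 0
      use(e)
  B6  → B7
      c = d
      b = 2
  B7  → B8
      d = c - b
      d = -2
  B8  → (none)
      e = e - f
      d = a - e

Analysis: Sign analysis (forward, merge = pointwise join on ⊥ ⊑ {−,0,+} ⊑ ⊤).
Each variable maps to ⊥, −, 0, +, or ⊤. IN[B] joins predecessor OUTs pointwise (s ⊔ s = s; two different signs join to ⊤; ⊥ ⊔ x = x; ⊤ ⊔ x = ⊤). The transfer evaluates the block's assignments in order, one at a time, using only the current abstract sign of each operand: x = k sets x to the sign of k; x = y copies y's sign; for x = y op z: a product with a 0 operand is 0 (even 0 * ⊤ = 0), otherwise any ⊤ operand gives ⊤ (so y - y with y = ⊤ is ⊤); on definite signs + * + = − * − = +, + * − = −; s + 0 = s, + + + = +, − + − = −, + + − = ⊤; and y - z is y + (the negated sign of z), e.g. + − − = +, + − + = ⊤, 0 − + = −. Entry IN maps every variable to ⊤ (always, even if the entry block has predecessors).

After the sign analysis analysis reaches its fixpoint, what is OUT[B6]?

Answer: {a: ⊤, b: +, c: ⊤, d: ⊤, e: ⊤, f: +}

Derivation:
Fixpoint table:
  B0:  IN=(all ⊤)  OUT={b:-, e:+; rest ⊤}
  B1:  IN={b:-, e:+; rest ⊤}  OUT={b:+, d:+, e:+; rest ⊤}
  B2:  IN={b:+, d:+, e:+; rest ⊤}  OUT={b:+, d:+, e:+; rest ⊤}
  B3:  IN={b:+, d:+, e:+; rest ⊤}  OUT={b:+, d:+; rest ⊤}
  B4:  IN={b:+, d:+; rest ⊤}  OUT={b:+, f:+; rest ⊤}
  B5:  IN={b:+, f:+; rest ⊤}  OUT={a:+, b:+, d:0, f:+; rest ⊤}
  B6:  IN={b:+, f:+; rest ⊤}  OUT={b:+, f:+; rest ⊤}
  B7:  IN={b:+, f:+; rest ⊤}  OUT={b:+, d:-, f:+; rest ⊤}
  B8:  IN={b:+, d:-, f:+; rest ⊤}  OUT={b:+, f:+; rest ⊤}

Merge at B6: IN[B6] = OUT[B4] ⊔ OUT[B5] = {a: ⊤, b: +, c: ⊤, d: ⊤, e: ⊤, f: +}
Applying B6's transfer function to that IN value gives OUT[B6] (row B6 above).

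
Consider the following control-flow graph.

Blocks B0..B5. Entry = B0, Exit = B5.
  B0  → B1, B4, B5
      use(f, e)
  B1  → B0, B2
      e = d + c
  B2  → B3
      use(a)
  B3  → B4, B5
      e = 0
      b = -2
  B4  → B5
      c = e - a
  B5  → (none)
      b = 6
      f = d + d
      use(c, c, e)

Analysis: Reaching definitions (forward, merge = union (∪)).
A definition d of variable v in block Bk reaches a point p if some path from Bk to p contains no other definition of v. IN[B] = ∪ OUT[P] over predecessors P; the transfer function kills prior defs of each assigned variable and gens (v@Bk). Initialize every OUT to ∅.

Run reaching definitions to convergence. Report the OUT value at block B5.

Per-block solution:
  B0:   IN={e@B1}   OUT={e@B1}
  B1:   IN={e@B1}   OUT={e@B1}
  B2:   IN={e@B1}   OUT={e@B1}
  B3:   IN={e@B1}   OUT={b@B3, e@B3}
  B4:   IN={b@B3, e@B1, e@B3}   OUT={b@B3, c@B4, e@B1, e@B3}
  B5:   IN={b@B3, c@B4, e@B1, e@B3}   OUT={b@B5, c@B4, e@B1, e@B3, f@B5}

Merge at B5: IN[B5] = OUT[B0] ⊔ OUT[B3] ⊔ OUT[B4] = {b@B3, c@B4, e@B1, e@B3}
Applying B5's transfer function to that IN value gives OUT[B5] (row B5 above).

Answer: {b@B5, c@B4, e@B1, e@B3, f@B5}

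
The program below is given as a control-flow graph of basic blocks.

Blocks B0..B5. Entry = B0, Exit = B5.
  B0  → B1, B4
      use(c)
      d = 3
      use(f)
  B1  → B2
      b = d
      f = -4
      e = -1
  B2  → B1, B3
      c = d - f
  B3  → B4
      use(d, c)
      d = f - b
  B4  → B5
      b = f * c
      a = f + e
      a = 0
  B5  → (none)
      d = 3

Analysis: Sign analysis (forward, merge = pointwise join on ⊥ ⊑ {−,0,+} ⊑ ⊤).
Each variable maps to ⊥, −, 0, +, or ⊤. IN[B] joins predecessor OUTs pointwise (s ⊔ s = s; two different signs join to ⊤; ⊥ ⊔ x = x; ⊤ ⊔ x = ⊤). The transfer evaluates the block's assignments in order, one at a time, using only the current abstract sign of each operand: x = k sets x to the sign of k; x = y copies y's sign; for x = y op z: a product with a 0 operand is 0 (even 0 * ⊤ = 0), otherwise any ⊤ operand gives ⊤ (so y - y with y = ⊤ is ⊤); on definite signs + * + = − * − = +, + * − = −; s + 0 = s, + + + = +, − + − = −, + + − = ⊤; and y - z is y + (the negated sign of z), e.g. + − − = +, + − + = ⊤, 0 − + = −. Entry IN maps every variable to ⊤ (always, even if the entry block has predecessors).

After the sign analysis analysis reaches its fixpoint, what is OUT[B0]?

Fixpoint table:
  B0:  IN=(all ⊤)  OUT={d:+; rest ⊤}
  B1:  IN={d:+; rest ⊤}  OUT={b:+, d:+, e:-, f:-; rest ⊤}
  B2:  IN={b:+, d:+, e:-, f:-; rest ⊤}  OUT={b:+, c:+, d:+, e:-, f:-; rest ⊤}
  B3:  IN={b:+, c:+, d:+, e:-, f:-; rest ⊤}  OUT={b:+, c:+, d:-, e:-, f:-; rest ⊤}
  B4:  IN=(all ⊤)  OUT={a:0; rest ⊤}
  B5:  IN={a:0; rest ⊤}  OUT={a:0, d:+; rest ⊤}

B0 is the boundary node: IN[B0] = {a: ⊤, b: ⊤, c: ⊤, d: ⊤, e: ⊤, f: ⊤}
Applying B0's transfer function to that IN value gives OUT[B0] (row B0 above).

Answer: {a: ⊤, b: ⊤, c: ⊤, d: +, e: ⊤, f: ⊤}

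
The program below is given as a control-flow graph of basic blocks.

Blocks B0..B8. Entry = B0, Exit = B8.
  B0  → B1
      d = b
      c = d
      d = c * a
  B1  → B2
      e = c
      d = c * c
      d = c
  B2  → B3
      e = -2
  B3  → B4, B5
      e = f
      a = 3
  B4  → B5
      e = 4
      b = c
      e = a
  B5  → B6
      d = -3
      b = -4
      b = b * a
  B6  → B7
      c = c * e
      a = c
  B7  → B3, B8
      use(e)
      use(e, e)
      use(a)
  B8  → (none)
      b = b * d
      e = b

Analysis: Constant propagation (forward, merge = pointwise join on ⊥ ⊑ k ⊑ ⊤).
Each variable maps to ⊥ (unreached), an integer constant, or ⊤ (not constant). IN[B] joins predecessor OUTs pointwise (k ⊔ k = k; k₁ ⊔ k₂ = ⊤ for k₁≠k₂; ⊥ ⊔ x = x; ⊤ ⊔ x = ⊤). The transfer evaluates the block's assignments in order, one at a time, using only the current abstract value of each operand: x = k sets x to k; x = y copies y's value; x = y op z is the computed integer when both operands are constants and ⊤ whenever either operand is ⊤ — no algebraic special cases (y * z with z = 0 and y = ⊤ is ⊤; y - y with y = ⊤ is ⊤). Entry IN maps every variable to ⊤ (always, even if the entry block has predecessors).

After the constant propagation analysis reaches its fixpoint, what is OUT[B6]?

Answer: {a: ⊤, b: -12, c: ⊤, d: -3, e: ⊤, f: ⊤}

Trace:
Converged values:
  B0: | IN=(all ⊤) | OUT=(all ⊤)
  B1: | IN=(all ⊤) | OUT=(all ⊤)
  B2: | IN=(all ⊤) | OUT={e:-2; rest ⊤}
  B3: | IN=(all ⊤) | OUT={a:3; rest ⊤}
  B4: | IN={a:3; rest ⊤} | OUT={a:3, e:3; rest ⊤}
  B5: | IN={a:3; rest ⊤} | OUT={a:3, b:-12, d:-3; rest ⊤}
  B6: | IN={a:3, b:-12, d:-3; rest ⊤} | OUT={b:-12, d:-3; rest ⊤}
  B7: | IN={b:-12, d:-3; rest ⊤} | OUT={b:-12, d:-3; rest ⊤}
  B8: | IN={b:-12, d:-3; rest ⊤} | OUT={b:36, d:-3, e:36; rest ⊤}

Merge at B6: IN[B6] = OUT[B5] = {a: 3, b: -12, c: ⊤, d: -3, e: ⊤, f: ⊤}
Applying B6's transfer function to that IN value gives OUT[B6] (row B6 above).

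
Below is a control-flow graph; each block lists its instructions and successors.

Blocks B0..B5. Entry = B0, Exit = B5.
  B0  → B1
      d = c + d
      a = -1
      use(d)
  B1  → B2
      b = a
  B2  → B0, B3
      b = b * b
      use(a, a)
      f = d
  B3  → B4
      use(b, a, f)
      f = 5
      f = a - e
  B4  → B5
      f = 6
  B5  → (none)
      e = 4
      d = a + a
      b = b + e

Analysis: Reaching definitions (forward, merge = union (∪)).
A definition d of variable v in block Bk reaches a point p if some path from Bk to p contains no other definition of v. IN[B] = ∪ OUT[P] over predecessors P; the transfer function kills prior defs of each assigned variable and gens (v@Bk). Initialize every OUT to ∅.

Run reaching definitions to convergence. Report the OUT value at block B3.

Converged values:
  B0: | IN={a@B0, b@B2, d@B0, f@B2} | OUT={a@B0, b@B2, d@B0, f@B2}
  B1: | IN={a@B0, b@B2, d@B0, f@B2} | OUT={a@B0, b@B1, d@B0, f@B2}
  B2: | IN={a@B0, b@B1, d@B0, f@B2} | OUT={a@B0, b@B2, d@B0, f@B2}
  B3: | IN={a@B0, b@B2, d@B0, f@B2} | OUT={a@B0, b@B2, d@B0, f@B3}
  B4: | IN={a@B0, b@B2, d@B0, f@B3} | OUT={a@B0, b@B2, d@B0, f@B4}
  B5: | IN={a@B0, b@B2, d@B0, f@B4} | OUT={a@B0, b@B5, d@B5, e@B5, f@B4}

Merge at B3: IN[B3] = OUT[B2] = {a@B0, b@B2, d@B0, f@B2}
Applying B3's transfer function to that IN value gives OUT[B3] (row B3 above).

Answer: {a@B0, b@B2, d@B0, f@B3}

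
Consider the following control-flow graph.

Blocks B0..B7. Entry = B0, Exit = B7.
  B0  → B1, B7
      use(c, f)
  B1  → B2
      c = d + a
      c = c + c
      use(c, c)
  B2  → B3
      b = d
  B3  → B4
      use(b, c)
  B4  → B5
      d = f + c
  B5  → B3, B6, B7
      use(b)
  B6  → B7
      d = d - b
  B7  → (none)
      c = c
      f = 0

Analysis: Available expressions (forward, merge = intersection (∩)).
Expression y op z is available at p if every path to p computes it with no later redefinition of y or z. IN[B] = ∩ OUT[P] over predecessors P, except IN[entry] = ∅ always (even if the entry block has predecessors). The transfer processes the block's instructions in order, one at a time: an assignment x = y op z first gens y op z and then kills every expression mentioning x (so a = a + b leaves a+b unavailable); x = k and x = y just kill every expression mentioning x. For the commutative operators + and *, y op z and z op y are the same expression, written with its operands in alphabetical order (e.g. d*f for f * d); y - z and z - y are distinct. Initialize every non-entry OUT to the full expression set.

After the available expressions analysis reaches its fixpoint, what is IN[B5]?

Converged values:
  B0:  IN={}  OUT={}
  B1:  IN={}  OUT={a+d}
  B2:  IN={a+d}  OUT={a+d}
  B3:  IN={}  OUT={}
  B4:  IN={}  OUT={c+f}
  B5:  IN={c+f}  OUT={c+f}
  B6:  IN={c+f}  OUT={c+f}
  B7:  IN={}  OUT={}

Merge at B5: IN[B5] = OUT[B4] = {c+f}

Answer: {c+f}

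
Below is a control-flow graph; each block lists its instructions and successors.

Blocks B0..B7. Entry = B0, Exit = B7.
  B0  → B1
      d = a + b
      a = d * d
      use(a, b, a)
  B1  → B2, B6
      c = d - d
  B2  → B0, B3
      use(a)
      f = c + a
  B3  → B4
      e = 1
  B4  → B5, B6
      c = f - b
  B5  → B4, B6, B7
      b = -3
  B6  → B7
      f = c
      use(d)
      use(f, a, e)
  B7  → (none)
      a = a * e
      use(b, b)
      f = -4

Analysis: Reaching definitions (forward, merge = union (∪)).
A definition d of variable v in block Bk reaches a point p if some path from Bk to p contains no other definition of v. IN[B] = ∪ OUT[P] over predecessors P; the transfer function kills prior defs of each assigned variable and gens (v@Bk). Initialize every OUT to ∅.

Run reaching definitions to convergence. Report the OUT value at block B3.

Converged values:
  B0:   IN={a@B0, c@B1, d@B0, f@B2}   OUT={a@B0, c@B1, d@B0, f@B2}
  B1:   IN={a@B0, c@B1, d@B0, f@B2}   OUT={a@B0, c@B1, d@B0, f@B2}
  B2:   IN={a@B0, c@B1, d@B0, f@B2}   OUT={a@B0, c@B1, d@B0, f@B2}
  B3:   IN={a@B0, c@B1, d@B0, f@B2}   OUT={a@B0, c@B1, d@B0, e@B3, f@B2}
  B4:   IN={a@B0, b@B5, c@B1, c@B4, d@B0, e@B3, f@B2}   OUT={a@B0, b@B5, c@B4, d@B0, e@B3, f@B2}
  B5:   IN={a@B0, b@B5, c@B4, d@B0, e@B3, f@B2}   OUT={a@B0, b@B5, c@B4, d@B0, e@B3, f@B2}
  B6:   IN={a@B0, b@B5, c@B1, c@B4, d@B0, e@B3, f@B2}   OUT={a@B0, b@B5, c@B1, c@B4, d@B0, e@B3, f@B6}
  B7:   IN={a@B0, b@B5, c@B1, c@B4, d@B0, e@B3, f@B2, f@B6}   OUT={a@B7, b@B5, c@B1, c@B4, d@B0, e@B3, f@B7}

Merge at B3: IN[B3] = OUT[B2] = {a@B0, c@B1, d@B0, f@B2}
Applying B3's transfer function to that IN value gives OUT[B3] (row B3 above).

Answer: {a@B0, c@B1, d@B0, e@B3, f@B2}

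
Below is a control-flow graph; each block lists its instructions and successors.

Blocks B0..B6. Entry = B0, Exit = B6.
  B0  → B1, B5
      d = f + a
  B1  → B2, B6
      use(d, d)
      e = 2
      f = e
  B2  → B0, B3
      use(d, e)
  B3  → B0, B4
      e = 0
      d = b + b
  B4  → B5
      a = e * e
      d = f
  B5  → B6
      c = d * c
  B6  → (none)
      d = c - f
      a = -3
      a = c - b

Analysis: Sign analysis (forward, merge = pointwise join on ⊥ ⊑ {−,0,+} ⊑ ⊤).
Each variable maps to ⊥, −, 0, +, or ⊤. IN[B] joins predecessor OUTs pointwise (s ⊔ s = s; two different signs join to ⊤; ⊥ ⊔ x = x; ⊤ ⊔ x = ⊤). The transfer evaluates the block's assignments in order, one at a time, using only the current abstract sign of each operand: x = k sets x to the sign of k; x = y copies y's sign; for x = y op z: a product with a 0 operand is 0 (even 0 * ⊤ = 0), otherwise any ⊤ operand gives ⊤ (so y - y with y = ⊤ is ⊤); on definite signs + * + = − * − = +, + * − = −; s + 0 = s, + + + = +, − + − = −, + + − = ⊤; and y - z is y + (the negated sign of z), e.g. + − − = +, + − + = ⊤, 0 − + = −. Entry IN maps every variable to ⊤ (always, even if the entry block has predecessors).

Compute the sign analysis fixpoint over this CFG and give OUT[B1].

Converged values:
  B0:   IN=(all ⊤)   OUT=(all ⊤)
  B1:   IN=(all ⊤)   OUT={e:+, f:+; rest ⊤}
  B2:   IN={e:+, f:+; rest ⊤}   OUT={e:+, f:+; rest ⊤}
  B3:   IN={e:+, f:+; rest ⊤}   OUT={e:0, f:+; rest ⊤}
  B4:   IN={e:0, f:+; rest ⊤}   OUT={a:0, d:+, e:0, f:+; rest ⊤}
  B5:   IN=(all ⊤)   OUT=(all ⊤)
  B6:   IN=(all ⊤)   OUT=(all ⊤)

Merge at B1: IN[B1] = OUT[B0] = {a: ⊤, b: ⊤, c: ⊤, d: ⊤, e: ⊤, f: ⊤}
Applying B1's transfer function to that IN value gives OUT[B1] (row B1 above).

Answer: {a: ⊤, b: ⊤, c: ⊤, d: ⊤, e: +, f: +}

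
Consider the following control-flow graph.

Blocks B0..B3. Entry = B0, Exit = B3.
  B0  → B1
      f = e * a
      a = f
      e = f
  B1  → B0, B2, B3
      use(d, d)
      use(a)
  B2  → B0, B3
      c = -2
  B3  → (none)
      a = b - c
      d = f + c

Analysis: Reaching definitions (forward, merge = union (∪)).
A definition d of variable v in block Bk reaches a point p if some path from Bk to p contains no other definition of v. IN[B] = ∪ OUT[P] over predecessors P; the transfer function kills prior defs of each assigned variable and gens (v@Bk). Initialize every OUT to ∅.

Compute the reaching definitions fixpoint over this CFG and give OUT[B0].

Answer: {a@B0, c@B2, e@B0, f@B0}

Derivation:
Fixpoint table:
  B0:   IN={a@B0, c@B2, e@B0, f@B0}   OUT={a@B0, c@B2, e@B0, f@B0}
  B1:   IN={a@B0, c@B2, e@B0, f@B0}   OUT={a@B0, c@B2, e@B0, f@B0}
  B2:   IN={a@B0, c@B2, e@B0, f@B0}   OUT={a@B0, c@B2, e@B0, f@B0}
  B3:   IN={a@B0, c@B2, e@B0, f@B0}   OUT={a@B3, c@B2, d@B3, e@B0, f@B0}

Merge at B0 (entry node, so the boundary value {} is joined with the incoming edge(s)): IN[B0] = {} ⊔ OUT[B1] ⊔ OUT[B2] = {a@B0, c@B2, e@B0, f@B0}
Applying B0's transfer function to that IN value gives OUT[B0] (row B0 above).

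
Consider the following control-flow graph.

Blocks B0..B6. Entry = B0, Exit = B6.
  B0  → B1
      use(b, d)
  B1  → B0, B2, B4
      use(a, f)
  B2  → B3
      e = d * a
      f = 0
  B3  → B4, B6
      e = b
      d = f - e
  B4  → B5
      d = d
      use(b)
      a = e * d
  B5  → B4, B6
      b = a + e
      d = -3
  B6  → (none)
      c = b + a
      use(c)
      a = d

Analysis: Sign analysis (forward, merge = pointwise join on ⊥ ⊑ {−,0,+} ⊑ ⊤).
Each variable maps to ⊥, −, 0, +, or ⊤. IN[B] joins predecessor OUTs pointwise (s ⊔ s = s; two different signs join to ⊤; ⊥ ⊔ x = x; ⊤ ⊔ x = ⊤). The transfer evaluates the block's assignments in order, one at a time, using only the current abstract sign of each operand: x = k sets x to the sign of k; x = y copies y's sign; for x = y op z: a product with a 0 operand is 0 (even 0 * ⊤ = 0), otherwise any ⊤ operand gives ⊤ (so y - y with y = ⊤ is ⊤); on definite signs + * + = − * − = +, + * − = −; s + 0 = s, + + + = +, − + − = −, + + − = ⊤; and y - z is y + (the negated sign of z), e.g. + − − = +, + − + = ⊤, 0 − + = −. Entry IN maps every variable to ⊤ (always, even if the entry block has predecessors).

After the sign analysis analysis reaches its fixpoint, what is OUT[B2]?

Answer: {a: ⊤, b: ⊤, c: ⊤, d: ⊤, e: ⊤, f: 0}

Derivation:
Per-block solution:
  B0: | IN=(all ⊤) | OUT=(all ⊤)
  B1: | IN=(all ⊤) | OUT=(all ⊤)
  B2: | IN=(all ⊤) | OUT={f:0; rest ⊤}
  B3: | IN={f:0; rest ⊤} | OUT={f:0; rest ⊤}
  B4: | IN=(all ⊤) | OUT=(all ⊤)
  B5: | IN=(all ⊤) | OUT={d:-; rest ⊤}
  B6: | IN=(all ⊤) | OUT=(all ⊤)

Merge at B2: IN[B2] = OUT[B1] = {a: ⊤, b: ⊤, c: ⊤, d: ⊤, e: ⊤, f: ⊤}
Applying B2's transfer function to that IN value gives OUT[B2] (row B2 above).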